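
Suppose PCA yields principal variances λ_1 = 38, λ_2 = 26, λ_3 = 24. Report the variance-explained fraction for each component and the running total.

Step 1 — total variance = trace(Sigma) = Σ λ_i = 38 + 26 + 24 = 88.

Step 2 — fraction explained by component i = λ_i / Σ λ:
  PC1: 38/88 = 0.4318
  PC2: 26/88 = 0.2955
  PC3: 24/88 = 0.2727

Step 3 — cumulative fraction after k components = (λ_1 + ... + λ_k) / Σ λ:
  k = 1: 38/88 = 0.4318
  k = 2: (38 + 26)/88 = 64/88 = 0.7273
  k = 3: (38 + 26 + 24)/88 = 88/88 = 1

Summary (fraction, with percent):

explained: PC1 0.4318 (43.18%), PC2 0.2955 (29.55%), PC3 0.2727 (27.27%);  cumulative: 0.4318, 0.7273, 1


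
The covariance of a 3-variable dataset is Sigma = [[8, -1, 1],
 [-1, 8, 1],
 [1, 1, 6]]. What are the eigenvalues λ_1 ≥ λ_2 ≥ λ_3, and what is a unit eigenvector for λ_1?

Step 1 — characteristic polynomial p(λ) = det(λI - Sigma) = λ³ - tr·λ² + c_1·λ - det, where tr = trace, c_1 = sum of the principal 2×2 minors, det = det(Sigma):
  tr = 8 + 8 + 6 = 22,
  c_1 = (8·8 - (-1)²) + (8·6 - (1)²) + (8·6 - (1)²) = 63 + 47 + 47 = 157,
  det = 8·(8·6 - (1)²) - (-1)·((-1)·6 - (1)·(1)) + (1)·((-1)·(1) - 8·(1)) = 8·(47) - (-1)·(-7) + (1)·(-9) = 360.
  So p(λ) = λ³ - 22λ² + 157λ - 360.
Step 2 — look for an integer root (rational root theorem: any rational root is an integer divisor of 360). Testing λ = 5:
  p(5) = 125 - 550 + 785 - 360 = 0  ✓
  Dividing out (λ - 5): p(λ) = (λ - 5)(λ² - 17λ + 72).
Step 3 — remaining eigenvalues from the quadratic λ² - 17λ + 72 = 0:
  Δ = 17² - 4·72 = 289 - 288 = 1,  λ = (17 ± √1)/2 = (17 ± 1)/2 = 9 or 8.
  Sorted: λ_1 = 9,  λ_2 = 8,  λ_3 = 5  (check: sum = 22 = tr ✓).

Step 4 — unit eigenvector for λ_1 = 9: v spans the null space of (Sigma - λ_1 I), whose rows are
  r_1 = (-1, -1, 1),  r_2 = (-1, -1, 1),  r_3 = (1, 1, -3).
  v is orthogonal to every row, so take v ∝ r_1 × r_3 = ((-1)·(-3) - (1)·(1), (1)·(1) - (-1)·(-3), (-1)·(1) - (-1)·(1)) = (2, -2, 0).
  Rescale (divide by 2): u = (1, -1, 0).
  ||u|| = √((1)² + (-1)² + (0)²) = √(2) ≈ 1.4142,  v_1 = u/||u|| ≈ (0.7071, -0.7071, 0) (||v_1|| = 1).

λ_1 = 9,  λ_2 = 8,  λ_3 = 5;  v_1 ≈ (0.7071, -0.7071, 0)


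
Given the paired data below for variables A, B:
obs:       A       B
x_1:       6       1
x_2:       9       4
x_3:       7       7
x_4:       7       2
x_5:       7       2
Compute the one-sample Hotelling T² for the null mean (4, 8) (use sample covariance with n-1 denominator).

Step 1 — sample mean vector:
  mean(A) = (6 + 9 + 7 + 7 + 7) / 5 = 36/5 = 7.2
  mean(B) = (1 + 4 + 7 + 2 + 2) / 5 = 16/5 = 3.2
  x̄ = (7.2, 3.2),  deviation x̄ - mu_0 = (7.2, 3.2) - (4, 8) = (3.2, -4.8).

Step 2 — sample covariance matrix, S[i,j] = (1/(n-1)) · Σ_k (x_{k,i} - mean_i) · (x_{k,j} - mean_j), divisor n-1 = 4:
  S[A,A] = ((-1.2)·(-1.2) + (1.8)·(1.8) + (-0.2)·(-0.2) + (-0.2)·(-0.2) + (-0.2)·(-0.2)) / 4 = 4.8/4 = 1.2
  S[A,B] = ((-1.2)·(-2.2) + (1.8)·(0.8) + (-0.2)·(3.8) + (-0.2)·(-1.2) + (-0.2)·(-1.2)) / 4 = 3.8/4 = 0.95
  S[B,B] = ((-2.2)·(-2.2) + (0.8)·(0.8) + (3.8)·(3.8) + (-1.2)·(-1.2) + (-1.2)·(-1.2)) / 4 = 22.8/4 = 5.7
  S = [[1.2, 0.95],
 [0.95, 5.7]].

Step 3 — invert S. det(S) = 1.2·5.7 - (0.95)² = 5.9375.
  S^{-1} = (1/det) · [[d, -b], [-b, a]] = [[0.96, -0.16],
 [-0.16, 0.2021]].

Step 4 — quadratic form (x̄ - mu_0)^T · S^{-1} · (x̄ - mu_0):
  S^{-1} · (x̄ - mu_0) = (3.84, -1.4821),
  (x̄ - mu_0)^T · [...] = (3.2)·(3.84) + (-4.8)·(-1.4821) = 19.4021.

Step 5 — scale by n: T² = 5 · 19.4021 = 97.0105.

T² ≈ 97.0105


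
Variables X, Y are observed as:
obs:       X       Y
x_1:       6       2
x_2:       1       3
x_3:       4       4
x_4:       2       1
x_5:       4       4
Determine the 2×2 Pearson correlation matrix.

Step 1 — column means:
  mean(X) = (6 + 1 + 4 + 2 + 4) / 5 = 17/5 = 3.4
  mean(Y) = (2 + 3 + 4 + 1 + 4) / 5 = 14/5 = 2.8

Step 2 — sample variances and covariances s[i,j] = (1/(n-1)) · Σ_k (x_{k,i} - mean_i) · (x_{k,j} - mean_j), with n-1 = 4:
  s[X,X] = ((2.6)·(2.6) + (-2.4)·(-2.4) + (0.6)·(0.6) + (-1.4)·(-1.4) + (0.6)·(0.6)) / 4 = 15.2/4 = 3.8
  s[X,Y] = ((2.6)·(-0.8) + (-2.4)·(0.2) + (0.6)·(1.2) + (-1.4)·(-1.8) + (0.6)·(1.2)) / 4 = 1.4/4 = 0.35
  s[Y,Y] = ((-0.8)·(-0.8) + (0.2)·(0.2) + (1.2)·(1.2) + (-1.8)·(-1.8) + (1.2)·(1.2)) / 4 = 6.8/4 = 1.7
  Sample standard deviations s_i = √(s[i,i]):
  s(X) = √(3.8) = 1.9494
  s(Y) = √(1.7) = 1.3038

Step 3 — r_{ij} = s_{ij} / (s_i · s_j):
  r[X,X] = 1 (diagonal).
  r[X,Y] = 0.35 / (1.9494 · 1.3038) = 0.35 / 2.5417 = 0.1377
  r[Y,Y] = 1 (diagonal).

R is symmetric with unit diagonal. Assembling:

R = [[1, 0.1377],
 [0.1377, 1]]


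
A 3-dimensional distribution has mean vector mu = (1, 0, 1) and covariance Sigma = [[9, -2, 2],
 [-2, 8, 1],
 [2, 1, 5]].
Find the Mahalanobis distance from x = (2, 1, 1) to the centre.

Step 1 — centre the observation: (x - mu) = (1, 1, 0).

Step 2 — invert Sigma (cofactor / det for 3×3, or solve directly):
  Sigma^{-1} = [[0.134, 0.0412, -0.0619],
 [0.0412, 0.1409, -0.0447],
 [-0.0619, -0.0447, 0.2337]].

Step 3 — form the quadratic (x - mu)^T · Sigma^{-1} · (x - mu):
  Sigma^{-1} · (x - mu) = (0.1753, 0.1821, -0.1065).
  (x - mu)^T · [Sigma^{-1} · (x - mu)] = (1)·(0.1753) + (1)·(0.1821) + (0)·(-0.1065) = 0.3574.

Step 4 — take square root: d = √(0.3574) ≈ 0.5978.

d(x, mu) = √(0.3574) ≈ 0.5978


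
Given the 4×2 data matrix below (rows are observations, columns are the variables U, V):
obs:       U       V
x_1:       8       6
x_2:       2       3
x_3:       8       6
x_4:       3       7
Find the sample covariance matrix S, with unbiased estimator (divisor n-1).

Step 1 — column means:
  mean(U) = (8 + 2 + 8 + 3) / 4 = 21/4 = 5.25
  mean(V) = (6 + 3 + 6 + 7) / 4 = 22/4 = 5.5

Step 2 — sample covariance S[i,j] = (1/(n-1)) · Σ_k (x_{k,i} - mean_i) · (x_{k,j} - mean_j), with n-1 = 3.
  S[U,U] = ((2.75)·(2.75) + (-3.25)·(-3.25) + (2.75)·(2.75) + (-2.25)·(-2.25)) / 3 = 30.75/3 = 10.25
  S[U,V] = ((2.75)·(0.5) + (-3.25)·(-2.5) + (2.75)·(0.5) + (-2.25)·(1.5)) / 3 = 7.5/3 = 2.5
  S[V,V] = ((0.5)·(0.5) + (-2.5)·(-2.5) + (0.5)·(0.5) + (1.5)·(1.5)) / 3 = 9/3 = 3

S is symmetric (S[j,i] = S[i,j]). Assembling:

S = [[10.25, 2.5],
 [2.5, 3]]


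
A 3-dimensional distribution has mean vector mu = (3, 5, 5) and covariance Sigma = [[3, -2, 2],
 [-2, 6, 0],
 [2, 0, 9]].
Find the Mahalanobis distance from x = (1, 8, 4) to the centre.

Step 1 — centre the observation: (x - mu) = (-2, 3, -1).

Step 2 — invert Sigma (cofactor / det for 3×3, or solve directly):
  Sigma^{-1} = [[0.5294, 0.1765, -0.1176],
 [0.1765, 0.2255, -0.0392],
 [-0.1176, -0.0392, 0.1373]].

Step 3 — form the quadratic (x - mu)^T · Sigma^{-1} · (x - mu):
  Sigma^{-1} · (x - mu) = (-0.4118, 0.3627, -0.0196).
  (x - mu)^T · [Sigma^{-1} · (x - mu)] = (-2)·(-0.4118) + (3)·(0.3627) + (-1)·(-0.0196) = 1.9314.

Step 4 — take square root: d = √(1.9314) ≈ 1.3897.

d(x, mu) = √(1.9314) ≈ 1.3897


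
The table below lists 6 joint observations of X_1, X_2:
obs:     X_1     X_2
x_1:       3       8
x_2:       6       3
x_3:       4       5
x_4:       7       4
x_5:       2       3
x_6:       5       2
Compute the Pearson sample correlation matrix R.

Step 1 — column means:
  mean(X_1) = (3 + 6 + 4 + 7 + 2 + 5) / 6 = 27/6 = 4.5
  mean(X_2) = (8 + 3 + 5 + 4 + 3 + 2) / 6 = 25/6 = 4.1667

Step 2 — sample variances and covariances s[i,j] = (1/(n-1)) · Σ_k (x_{k,i} - mean_i) · (x_{k,j} - mean_j), with n-1 = 5:
  s[X_1,X_1] = ((-1.5)·(-1.5) + (1.5)·(1.5) + (-0.5)·(-0.5) + (2.5)·(2.5) + (-2.5)·(-2.5) + (0.5)·(0.5)) / 5 = 17.5/5 = 3.5
  s[X_1,X_2] = ((-1.5)·(3.8333) + (1.5)·(-1.1667) + (-0.5)·(0.8333) + (2.5)·(-0.1667) + (-2.5)·(-1.1667) + (0.5)·(-2.1667)) / 5 = -6.5/5 = -1.3
  s[X_2,X_2] = ((3.8333)·(3.8333) + (-1.1667)·(-1.1667) + (0.8333)·(0.8333) + (-0.1667)·(-0.1667) + (-1.1667)·(-1.1667) + (-2.1667)·(-2.1667)) / 5 = 22.8333/5 = 4.5667
  Sample standard deviations s_i = √(s[i,i]):
  s(X_1) = √(3.5) = 1.8708
  s(X_2) = √(4.5667) = 2.137

Step 3 — r_{ij} = s_{ij} / (s_i · s_j):
  r[X_1,X_1] = 1 (diagonal).
  r[X_1,X_2] = -1.3 / (1.8708 · 2.137) = -1.3 / 3.9979 = -0.3252
  r[X_2,X_2] = 1 (diagonal).

R is symmetric with unit diagonal. Assembling:

R = [[1, -0.3252],
 [-0.3252, 1]]


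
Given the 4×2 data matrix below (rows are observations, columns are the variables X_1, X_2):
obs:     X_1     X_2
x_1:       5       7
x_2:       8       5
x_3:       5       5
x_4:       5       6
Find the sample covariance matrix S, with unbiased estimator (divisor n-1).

Step 1 — column means:
  mean(X_1) = (5 + 8 + 5 + 5) / 4 = 23/4 = 5.75
  mean(X_2) = (7 + 5 + 5 + 6) / 4 = 23/4 = 5.75

Step 2 — sample covariance S[i,j] = (1/(n-1)) · Σ_k (x_{k,i} - mean_i) · (x_{k,j} - mean_j), with n-1 = 3.
  S[X_1,X_1] = ((-0.75)·(-0.75) + (2.25)·(2.25) + (-0.75)·(-0.75) + (-0.75)·(-0.75)) / 3 = 6.75/3 = 2.25
  S[X_1,X_2] = ((-0.75)·(1.25) + (2.25)·(-0.75) + (-0.75)·(-0.75) + (-0.75)·(0.25)) / 3 = -2.25/3 = -0.75
  S[X_2,X_2] = ((1.25)·(1.25) + (-0.75)·(-0.75) + (-0.75)·(-0.75) + (0.25)·(0.25)) / 3 = 2.75/3 = 0.9167

S is symmetric (S[j,i] = S[i,j]). Assembling:

S = [[2.25, -0.75],
 [-0.75, 0.9167]]


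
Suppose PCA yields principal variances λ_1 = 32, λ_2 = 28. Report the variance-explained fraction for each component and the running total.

Step 1 — total variance = trace(Sigma) = Σ λ_i = 32 + 28 = 60.

Step 2 — fraction explained by component i = λ_i / Σ λ:
  PC1: 32/60 = 0.5333
  PC2: 28/60 = 0.4667

Step 3 — cumulative fraction after k components = (λ_1 + ... + λ_k) / Σ λ:
  k = 1: 32/60 = 0.5333
  k = 2: (32 + 28)/60 = 60/60 = 1

Summary (fraction, with percent):

explained: PC1 0.5333 (53.33%), PC2 0.4667 (46.67%);  cumulative: 0.5333, 1


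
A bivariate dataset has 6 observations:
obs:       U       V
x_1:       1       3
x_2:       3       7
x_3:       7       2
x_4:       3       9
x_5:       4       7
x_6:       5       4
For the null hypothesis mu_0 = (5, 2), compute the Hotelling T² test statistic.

Step 1 — sample mean vector:
  mean(U) = (1 + 3 + 7 + 3 + 4 + 5) / 6 = 23/6 = 3.8333
  mean(V) = (3 + 7 + 2 + 9 + 7 + 4) / 6 = 32/6 = 5.3333
  x̄ = (3.8333, 5.3333),  deviation x̄ - mu_0 = (3.8333, 5.3333) - (5, 2) = (-1.1667, 3.3333).

Step 2 — sample covariance matrix, S[i,j] = (1/(n-1)) · Σ_k (x_{k,i} - mean_i) · (x_{k,j} - mean_j), divisor n-1 = 5:
  S[U,U] = ((-2.8333)·(-2.8333) + (-0.8333)·(-0.8333) + (3.1667)·(3.1667) + (-0.8333)·(-0.8333) + (0.1667)·(0.1667) + (1.1667)·(1.1667)) / 5 = 20.8333/5 = 4.1667
  S[U,V] = ((-2.8333)·(-2.3333) + (-0.8333)·(1.6667) + (3.1667)·(-3.3333) + (-0.8333)·(3.6667) + (0.1667)·(1.6667) + (1.1667)·(-1.3333)) / 5 = -9.6667/5 = -1.9333
  S[V,V] = ((-2.3333)·(-2.3333) + (1.6667)·(1.6667) + (-3.3333)·(-3.3333) + (3.6667)·(3.6667) + (1.6667)·(1.6667) + (-1.3333)·(-1.3333)) / 5 = 37.3333/5 = 7.4667
  S = [[4.1667, -1.9333],
 [-1.9333, 7.4667]].

Step 3 — invert S. det(S) = 4.1667·7.4667 - (-1.9333)² = 27.3733.
  S^{-1} = (1/det) · [[d, -b], [-b, a]] = [[0.2728, 0.0706],
 [0.0706, 0.1522]].

Step 4 — quadratic form (x̄ - mu_0)^T · S^{-1} · (x̄ - mu_0):
  S^{-1} · (x̄ - mu_0) = (-0.0828, 0.425),
  (x̄ - mu_0)^T · [...] = (-1.1667)·(-0.0828) + (3.3333)·(0.425) = 1.5132.

Step 5 — scale by n: T² = 6 · 1.5132 = 9.0794.

T² ≈ 9.0794


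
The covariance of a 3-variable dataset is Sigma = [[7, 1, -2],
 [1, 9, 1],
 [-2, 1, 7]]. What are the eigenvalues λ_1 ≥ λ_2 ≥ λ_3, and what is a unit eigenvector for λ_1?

Step 1 — characteristic polynomial p(λ) = det(λI - Sigma) = λ³ - tr·λ² + c_1·λ - det, where tr = trace, c_1 = sum of the principal 2×2 minors, det = det(Sigma):
  tr = 7 + 9 + 7 = 23,
  c_1 = (7·9 - (1)²) + (7·7 - (-2)²) + (9·7 - (1)²) = 62 + 45 + 62 = 169,
  det = 7·(9·7 - (1)²) - (1)·((1)·7 - (1)·(-2)) + (-2)·((1)·(1) - 9·(-2)) = 7·(62) - (1)·(9) + (-2)·(19) = 387.
  So p(λ) = λ³ - 23λ² + 169λ - 387.
Step 2 — look for an integer root (rational root theorem: any rational root is an integer divisor of 387). Testing λ = 9:
  p(9) = 729 - 1863 + 1521 - 387 = 0  ✓
  Dividing out (λ - 9): p(λ) = (λ - 9)(λ² - 14λ + 43).
Step 3 — remaining eigenvalues from the quadratic λ² - 14λ + 43 = 0:
  Δ = 14² - 4·43 = 196 - 172 = 24,  λ = (14 ± √24)/2 = (14 ± 4.899)/2 ≈ 9.4495 or 4.5505.
  Sorted: λ_1 = 9.4495,  λ_2 = 9,  λ_3 = 4.5505  (check: sum = 23 = tr ✓).

Step 4 — unit eigenvector for λ_1 ≈ 9.4495: v spans the null space of (Sigma - λ_1 I), whose rows are
  r_1 = (-2.4495, 1, -2),  r_2 = (1, -0.4495, 1),  r_3 = (-2, 1, -2.4495).
  v is orthogonal to every row, so take v ∝ r_1 × r_2 = ((1)·(1) - (-2)·(-0.4495), (-2)·(1) - (-2.4495)·(1), (-2.4495)·(-0.4495) - (1)·(1)) ≈ (0.101, 0.4495, 0.101).
  Let u = (0.101, 0.4495, 0.101).
  ||u|| = √((0.101)² + (0.4495)² + (0.101)²) = √(0.2225) ≈ 0.4716,  v_1 = u/||u|| ≈ (0.2142, 0.953, 0.2142) (||v_1|| = 1).

λ_1 = 9.4495,  λ_2 = 9,  λ_3 = 4.5505;  v_1 ≈ (0.2142, 0.953, 0.2142)


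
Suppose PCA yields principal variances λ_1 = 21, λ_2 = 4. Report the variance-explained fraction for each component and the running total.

Step 1 — total variance = trace(Sigma) = Σ λ_i = 21 + 4 = 25.

Step 2 — fraction explained by component i = λ_i / Σ λ:
  PC1: 21/25 = 0.84
  PC2: 4/25 = 0.16

Step 3 — cumulative fraction after k components = (λ_1 + ... + λ_k) / Σ λ:
  k = 1: 21/25 = 0.84
  k = 2: (21 + 4)/25 = 25/25 = 1

Summary (fraction, with percent):

explained: PC1 0.84 (84%), PC2 0.16 (16%);  cumulative: 0.84, 1


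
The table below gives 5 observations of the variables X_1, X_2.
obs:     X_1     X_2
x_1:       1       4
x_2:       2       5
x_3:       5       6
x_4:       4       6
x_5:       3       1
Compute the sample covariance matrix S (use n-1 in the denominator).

Step 1 — column means:
  mean(X_1) = (1 + 2 + 5 + 4 + 3) / 5 = 15/5 = 3
  mean(X_2) = (4 + 5 + 6 + 6 + 1) / 5 = 22/5 = 4.4

Step 2 — sample covariance S[i,j] = (1/(n-1)) · Σ_k (x_{k,i} - mean_i) · (x_{k,j} - mean_j), with n-1 = 4.
  S[X_1,X_1] = ((-2)·(-2) + (-1)·(-1) + (2)·(2) + (1)·(1) + (0)·(0)) / 4 = 10/4 = 2.5
  S[X_1,X_2] = ((-2)·(-0.4) + (-1)·(0.6) + (2)·(1.6) + (1)·(1.6) + (0)·(-3.4)) / 4 = 5/4 = 1.25
  S[X_2,X_2] = ((-0.4)·(-0.4) + (0.6)·(0.6) + (1.6)·(1.6) + (1.6)·(1.6) + (-3.4)·(-3.4)) / 4 = 17.2/4 = 4.3

S is symmetric (S[j,i] = S[i,j]). Assembling:

S = [[2.5, 1.25],
 [1.25, 4.3]]


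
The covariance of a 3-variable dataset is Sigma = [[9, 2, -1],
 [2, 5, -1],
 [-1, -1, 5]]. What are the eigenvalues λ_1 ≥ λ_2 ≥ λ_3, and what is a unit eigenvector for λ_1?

Step 1 — characteristic polynomial p(λ) = det(λI - Sigma) = λ³ - tr·λ² + c_1·λ - det, where tr = trace, c_1 = sum of the principal 2×2 minors, det = det(Sigma):
  tr = 9 + 5 + 5 = 19,
  c_1 = (9·5 - (2)²) + (9·5 - (-1)²) + (5·5 - (-1)²) = 41 + 44 + 24 = 109,
  det = 9·(5·5 - (-1)²) - (2)·((2)·5 - (-1)·(-1)) + (-1)·((2)·(-1) - 5·(-1)) = 9·(24) - (2)·(9) + (-1)·(3) = 195.
  So p(λ) = λ³ - 19λ² + 109λ - 195.
Step 2 — look for an integer root (rational root theorem: any rational root is an integer divisor of 195). Testing λ = 5:
  p(5) = 125 - 475 + 545 - 195 = 0  ✓
  Dividing out (λ - 5): p(λ) = (λ - 5)(λ² - 14λ + 39).
Step 3 — remaining eigenvalues from the quadratic λ² - 14λ + 39 = 0:
  Δ = 14² - 4·39 = 196 - 156 = 40,  λ = (14 ± √40)/2 = (14 ± 6.3246)/2 ≈ 10.1623 or 3.8377.
  Sorted: λ_1 = 10.1623,  λ_2 = 5,  λ_3 = 3.8377  (check: sum = 19 = tr ✓).

Step 4 — unit eigenvector for λ_1 ≈ 10.1623: v spans the null space of (Sigma - λ_1 I), whose rows are
  r_1 = (-1.1623, 2, -1),  r_2 = (2, -5.1623, -1),  r_3 = (-1, -1, -5.1623).
  v is orthogonal to every row, so take v ∝ r_1 × r_2 = ((2)·(-1) - (-1)·(-5.1623), (-1)·(2) - (-1.1623)·(-1), (-1.1623)·(-5.1623) - (2)·(2)) ≈ (-7.1623, -3.1623, 2).
  Rescale (multiply by -1 so the first nonzero entry is positive): u = (7.1623, 3.1623, -2).
  ||u|| = √((7.1623)² + (3.1623)² + (-2)²) = √(65.2982) ≈ 8.0807,  v_1 = u/||u|| ≈ (0.8863, 0.3913, -0.2475) (||v_1|| = 1).

λ_1 = 10.1623,  λ_2 = 5,  λ_3 = 3.8377;  v_1 ≈ (0.8863, 0.3913, -0.2475)


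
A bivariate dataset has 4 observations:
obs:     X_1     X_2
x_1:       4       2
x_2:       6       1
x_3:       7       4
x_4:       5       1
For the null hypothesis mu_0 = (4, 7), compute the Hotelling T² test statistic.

Step 1 — sample mean vector:
  mean(X_1) = (4 + 6 + 7 + 5) / 4 = 22/4 = 5.5
  mean(X_2) = (2 + 1 + 4 + 1) / 4 = 8/4 = 2
  x̄ = (5.5, 2),  deviation x̄ - mu_0 = (5.5, 2) - (4, 7) = (1.5, -5).

Step 2 — sample covariance matrix, S[i,j] = (1/(n-1)) · Σ_k (x_{k,i} - mean_i) · (x_{k,j} - mean_j), divisor n-1 = 3:
  S[X_1,X_1] = ((-1.5)·(-1.5) + (0.5)·(0.5) + (1.5)·(1.5) + (-0.5)·(-0.5)) / 3 = 5/3 = 1.6667
  S[X_1,X_2] = ((-1.5)·(0) + (0.5)·(-1) + (1.5)·(2) + (-0.5)·(-1)) / 3 = 3/3 = 1
  S[X_2,X_2] = ((0)·(0) + (-1)·(-1) + (2)·(2) + (-1)·(-1)) / 3 = 6/3 = 2
  S = [[1.6667, 1],
 [1, 2]].

Step 3 — invert S. det(S) = 1.6667·2 - (1)² = 2.3333.
  S^{-1} = (1/det) · [[d, -b], [-b, a]] = [[0.8571, -0.4286],
 [-0.4286, 0.7143]].

Step 4 — quadratic form (x̄ - mu_0)^T · S^{-1} · (x̄ - mu_0):
  S^{-1} · (x̄ - mu_0) = (3.4286, -4.2143),
  (x̄ - mu_0)^T · [...] = (1.5)·(3.4286) + (-5)·(-4.2143) = 26.2143.

Step 5 — scale by n: T² = 4 · 26.2143 = 104.8571.

T² ≈ 104.8571


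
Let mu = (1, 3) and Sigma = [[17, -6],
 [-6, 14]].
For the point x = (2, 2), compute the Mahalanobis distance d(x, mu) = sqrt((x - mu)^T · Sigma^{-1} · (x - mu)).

Step 1 — centre the observation: (x - mu) = (1, -1).

Step 2 — invert Sigma. det(Sigma) = 17·14 - (-6)² = 202.
  Sigma^{-1} = (1/det) · [[d, -b], [-b, a]] = [[0.0693, 0.0297],
 [0.0297, 0.0842]].

Step 3 — form the quadratic (x - mu)^T · Sigma^{-1} · (x - mu):
  Sigma^{-1} · (x - mu) = (0.0396, -0.0545).
  (x - mu)^T · [Sigma^{-1} · (x - mu)] = (1)·(0.0396) + (-1)·(-0.0545) = 0.0941.

Step 4 — take square root: d = √(0.0941) ≈ 0.3067.

d(x, mu) = √(0.0941) ≈ 0.3067


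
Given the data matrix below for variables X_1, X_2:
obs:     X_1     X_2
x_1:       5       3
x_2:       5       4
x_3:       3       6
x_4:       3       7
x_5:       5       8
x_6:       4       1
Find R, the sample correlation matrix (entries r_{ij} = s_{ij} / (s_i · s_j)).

Step 1 — column means:
  mean(X_1) = (5 + 5 + 3 + 3 + 5 + 4) / 6 = 25/6 = 4.1667
  mean(X_2) = (3 + 4 + 6 + 7 + 8 + 1) / 6 = 29/6 = 4.8333

Step 2 — sample variances and covariances s[i,j] = (1/(n-1)) · Σ_k (x_{k,i} - mean_i) · (x_{k,j} - mean_j), with n-1 = 5:
  s[X_1,X_1] = ((0.8333)·(0.8333) + (0.8333)·(0.8333) + (-1.1667)·(-1.1667) + (-1.1667)·(-1.1667) + (0.8333)·(0.8333) + (-0.1667)·(-0.1667)) / 5 = 4.8333/5 = 0.9667
  s[X_1,X_2] = ((0.8333)·(-1.8333) + (0.8333)·(-0.8333) + (-1.1667)·(1.1667) + (-1.1667)·(2.1667) + (0.8333)·(3.1667) + (-0.1667)·(-3.8333)) / 5 = -2.8333/5 = -0.5667
  s[X_2,X_2] = ((-1.8333)·(-1.8333) + (-0.8333)·(-0.8333) + (1.1667)·(1.1667) + (2.1667)·(2.1667) + (3.1667)·(3.1667) + (-3.8333)·(-3.8333)) / 5 = 34.8333/5 = 6.9667
  Sample standard deviations s_i = √(s[i,i]):
  s(X_1) = √(0.9667) = 0.9832
  s(X_2) = √(6.9667) = 2.6394

Step 3 — r_{ij} = s_{ij} / (s_i · s_j):
  r[X_1,X_1] = 1 (diagonal).
  r[X_1,X_2] = -0.5667 / (0.9832 · 2.6394) = -0.5667 / 2.5951 = -0.2184
  r[X_2,X_2] = 1 (diagonal).

R is symmetric with unit diagonal. Assembling:

R = [[1, -0.2184],
 [-0.2184, 1]]


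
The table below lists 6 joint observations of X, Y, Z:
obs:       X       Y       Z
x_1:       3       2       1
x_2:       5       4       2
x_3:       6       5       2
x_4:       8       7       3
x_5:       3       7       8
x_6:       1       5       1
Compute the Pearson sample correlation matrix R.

Step 1 — column means:
  mean(X) = (3 + 5 + 6 + 8 + 3 + 1) / 6 = 26/6 = 4.3333
  mean(Y) = (2 + 4 + 5 + 7 + 7 + 5) / 6 = 30/6 = 5
  mean(Z) = (1 + 2 + 2 + 3 + 8 + 1) / 6 = 17/6 = 2.8333

Step 2 — sample variances and covariances s[i,j] = (1/(n-1)) · Σ_k (x_{k,i} - mean_i) · (x_{k,j} - mean_j), with n-1 = 5:
  s[X,X] = ((-1.3333)·(-1.3333) + (0.6667)·(0.6667) + (1.6667)·(1.6667) + (3.6667)·(3.6667) + (-1.3333)·(-1.3333) + (-3.3333)·(-3.3333)) / 5 = 31.3333/5 = 6.2667
  s[X,Y] = ((-1.3333)·(-3) + (0.6667)·(-1) + (1.6667)·(0) + (3.6667)·(2) + (-1.3333)·(2) + (-3.3333)·(0)) / 5 = 8/5 = 1.6
  s[X,Z] = ((-1.3333)·(-1.8333) + (0.6667)·(-0.8333) + (1.6667)·(-0.8333) + (3.6667)·(0.1667) + (-1.3333)·(5.1667) + (-3.3333)·(-1.8333)) / 5 = 0.3333/5 = 0.0667
  s[Y,Y] = ((-3)·(-3) + (-1)·(-1) + (0)·(0) + (2)·(2) + (2)·(2) + (0)·(0)) / 5 = 18/5 = 3.6
  s[Y,Z] = ((-3)·(-1.8333) + (-1)·(-0.8333) + (0)·(-0.8333) + (2)·(0.1667) + (2)·(5.1667) + (0)·(-1.8333)) / 5 = 17/5 = 3.4
  s[Z,Z] = ((-1.8333)·(-1.8333) + (-0.8333)·(-0.8333) + (-0.8333)·(-0.8333) + (0.1667)·(0.1667) + (5.1667)·(5.1667) + (-1.8333)·(-1.8333)) / 5 = 34.8333/5 = 6.9667
  Sample standard deviations s_i = √(s[i,i]):
  s(X) = √(6.2667) = 2.5033
  s(Y) = √(3.6) = 1.8974
  s(Z) = √(6.9667) = 2.6394

Step 3 — r_{ij} = s_{ij} / (s_i · s_j):
  r[X,X] = 1 (diagonal).
  r[X,Y] = 1.6 / (2.5033 · 1.8974) = 1.6 / 4.7497 = 0.3369
  r[X,Z] = 0.0667 / (2.5033 · 2.6394) = 0.0667 / 6.6074 = 0.0101
  r[Y,Y] = 1 (diagonal).
  r[Y,Z] = 3.4 / (1.8974 · 2.6394) = 3.4 / 5.008 = 0.6789
  r[Z,Z] = 1 (diagonal).

R is symmetric with unit diagonal. Assembling:

R = [[1, 0.3369, 0.0101],
 [0.3369, 1, 0.6789],
 [0.0101, 0.6789, 1]]


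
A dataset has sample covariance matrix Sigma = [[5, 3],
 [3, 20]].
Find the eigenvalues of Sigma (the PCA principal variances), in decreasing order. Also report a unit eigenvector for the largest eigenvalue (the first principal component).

Step 1 — characteristic polynomial of 2×2 Sigma:
  det(Sigma - λI) = λ² - trace · λ + det = 0.
  trace = 5 + 20 = 25, det = 5·20 - (3)² = 91.
Step 2 — discriminant:
  Δ = trace² - 4·det = 625 - 364 = 261.
Step 3 — eigenvalues:
  λ = (trace ± √Δ)/2 = (25 ± 16.1555)/2,
  λ_1 = 20.5777,  λ_2 = 4.4223.

Step 4 — unit eigenvector for λ_1: solve (Sigma - λ_1 I)v = 0. First row:
  (5 - 20.5777)·v_x + (3)·v_y = 0, i.e. (-15.5777)·v_x + (3)·v_y = 0,
  so v ∝ (b, λ_1 - a) = (3, 15.5777) = u.
  ||u|| = √((3)² + (15.5777)²) = √(251.6662) ≈ 15.864,
  v_1 = u/||u|| ≈ (0.1891, 0.982) (||v_1|| = 1).

λ_1 = 20.5777,  λ_2 = 4.4223;  v_1 ≈ (0.1891, 0.982)


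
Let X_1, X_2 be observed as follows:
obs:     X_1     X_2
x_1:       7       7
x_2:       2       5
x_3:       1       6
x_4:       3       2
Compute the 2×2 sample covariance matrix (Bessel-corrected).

Step 1 — column means:
  mean(X_1) = (7 + 2 + 1 + 3) / 4 = 13/4 = 3.25
  mean(X_2) = (7 + 5 + 6 + 2) / 4 = 20/4 = 5

Step 2 — sample covariance S[i,j] = (1/(n-1)) · Σ_k (x_{k,i} - mean_i) · (x_{k,j} - mean_j), with n-1 = 3.
  S[X_1,X_1] = ((3.75)·(3.75) + (-1.25)·(-1.25) + (-2.25)·(-2.25) + (-0.25)·(-0.25)) / 3 = 20.75/3 = 6.9167
  S[X_1,X_2] = ((3.75)·(2) + (-1.25)·(0) + (-2.25)·(1) + (-0.25)·(-3)) / 3 = 6/3 = 2
  S[X_2,X_2] = ((2)·(2) + (0)·(0) + (1)·(1) + (-3)·(-3)) / 3 = 14/3 = 4.6667

S is symmetric (S[j,i] = S[i,j]). Assembling:

S = [[6.9167, 2],
 [2, 4.6667]]


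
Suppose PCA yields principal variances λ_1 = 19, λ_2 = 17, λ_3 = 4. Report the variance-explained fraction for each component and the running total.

Step 1 — total variance = trace(Sigma) = Σ λ_i = 19 + 17 + 4 = 40.

Step 2 — fraction explained by component i = λ_i / Σ λ:
  PC1: 19/40 = 0.475
  PC2: 17/40 = 0.425
  PC3: 4/40 = 0.1

Step 3 — cumulative fraction after k components = (λ_1 + ... + λ_k) / Σ λ:
  k = 1: 19/40 = 0.475
  k = 2: (19 + 17)/40 = 36/40 = 0.9
  k = 3: (19 + 17 + 4)/40 = 40/40 = 1

Summary (fraction, with percent):

explained: PC1 0.475 (47.5%), PC2 0.425 (42.5%), PC3 0.1 (10%);  cumulative: 0.475, 0.9, 1


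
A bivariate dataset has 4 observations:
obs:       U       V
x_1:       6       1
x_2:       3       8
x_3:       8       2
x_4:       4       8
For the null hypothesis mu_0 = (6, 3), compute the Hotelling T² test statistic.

Step 1 — sample mean vector:
  mean(U) = (6 + 3 + 8 + 4) / 4 = 21/4 = 5.25
  mean(V) = (1 + 8 + 2 + 8) / 4 = 19/4 = 4.75
  x̄ = (5.25, 4.75),  deviation x̄ - mu_0 = (5.25, 4.75) - (6, 3) = (-0.75, 1.75).

Step 2 — sample covariance matrix, S[i,j] = (1/(n-1)) · Σ_k (x_{k,i} - mean_i) · (x_{k,j} - mean_j), divisor n-1 = 3:
  S[U,U] = ((0.75)·(0.75) + (-2.25)·(-2.25) + (2.75)·(2.75) + (-1.25)·(-1.25)) / 3 = 14.75/3 = 4.9167
  S[U,V] = ((0.75)·(-3.75) + (-2.25)·(3.25) + (2.75)·(-2.75) + (-1.25)·(3.25)) / 3 = -21.75/3 = -7.25
  S[V,V] = ((-3.75)·(-3.75) + (3.25)·(3.25) + (-2.75)·(-2.75) + (3.25)·(3.25)) / 3 = 42.75/3 = 14.25
  S = [[4.9167, -7.25],
 [-7.25, 14.25]].

Step 3 — invert S. det(S) = 4.9167·14.25 - (-7.25)² = 17.5.
  S^{-1} = (1/det) · [[d, -b], [-b, a]] = [[0.8143, 0.4143],
 [0.4143, 0.281]].

Step 4 — quadratic form (x̄ - mu_0)^T · S^{-1} · (x̄ - mu_0):
  S^{-1} · (x̄ - mu_0) = (0.1143, 0.181),
  (x̄ - mu_0)^T · [...] = (-0.75)·(0.1143) + (1.75)·(0.181) = 0.231.

Step 5 — scale by n: T² = 4 · 0.231 = 0.9238.

T² ≈ 0.9238


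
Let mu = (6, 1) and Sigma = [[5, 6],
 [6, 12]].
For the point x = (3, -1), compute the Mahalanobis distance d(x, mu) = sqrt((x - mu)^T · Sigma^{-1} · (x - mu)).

Step 1 — centre the observation: (x - mu) = (-3, -2).

Step 2 — invert Sigma. det(Sigma) = 5·12 - (6)² = 24.
  Sigma^{-1} = (1/det) · [[d, -b], [-b, a]] = [[0.5, -0.25],
 [-0.25, 0.2083]].

Step 3 — form the quadratic (x - mu)^T · Sigma^{-1} · (x - mu):
  Sigma^{-1} · (x - mu) = (-1, 0.3333).
  (x - mu)^T · [Sigma^{-1} · (x - mu)] = (-3)·(-1) + (-2)·(0.3333) = 2.3333.

Step 4 — take square root: d = √(2.3333) ≈ 1.5275.

d(x, mu) = √(2.3333) ≈ 1.5275


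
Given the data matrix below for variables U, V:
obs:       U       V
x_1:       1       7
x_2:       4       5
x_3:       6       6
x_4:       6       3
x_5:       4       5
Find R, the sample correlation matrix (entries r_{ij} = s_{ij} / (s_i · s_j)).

Step 1 — column means:
  mean(U) = (1 + 4 + 6 + 6 + 4) / 5 = 21/5 = 4.2
  mean(V) = (7 + 5 + 6 + 3 + 5) / 5 = 26/5 = 5.2

Step 2 — sample variances and covariances s[i,j] = (1/(n-1)) · Σ_k (x_{k,i} - mean_i) · (x_{k,j} - mean_j), with n-1 = 4:
  s[U,U] = ((-3.2)·(-3.2) + (-0.2)·(-0.2) + (1.8)·(1.8) + (1.8)·(1.8) + (-0.2)·(-0.2)) / 4 = 16.8/4 = 4.2
  s[U,V] = ((-3.2)·(1.8) + (-0.2)·(-0.2) + (1.8)·(0.8) + (1.8)·(-2.2) + (-0.2)·(-0.2)) / 4 = -8.2/4 = -2.05
  s[V,V] = ((1.8)·(1.8) + (-0.2)·(-0.2) + (0.8)·(0.8) + (-2.2)·(-2.2) + (-0.2)·(-0.2)) / 4 = 8.8/4 = 2.2
  Sample standard deviations s_i = √(s[i,i]):
  s(U) = √(4.2) = 2.0494
  s(V) = √(2.2) = 1.4832

Step 3 — r_{ij} = s_{ij} / (s_i · s_j):
  r[U,U] = 1 (diagonal).
  r[U,V] = -2.05 / (2.0494 · 1.4832) = -2.05 / 3.0397 = -0.6744
  r[V,V] = 1 (diagonal).

R is symmetric with unit diagonal. Assembling:

R = [[1, -0.6744],
 [-0.6744, 1]]


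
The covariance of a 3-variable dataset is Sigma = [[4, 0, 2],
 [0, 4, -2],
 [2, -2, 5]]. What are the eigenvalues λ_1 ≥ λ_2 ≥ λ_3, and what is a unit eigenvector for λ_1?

Step 1 — characteristic polynomial p(λ) = det(λI - Sigma) = λ³ - tr·λ² + c_1·λ - det, where tr = trace, c_1 = sum of the principal 2×2 minors, det = det(Sigma):
  tr = 4 + 4 + 5 = 13,
  c_1 = (4·4 - (0)²) + (4·5 - (2)²) + (4·5 - (-2)²) = 16 + 16 + 16 = 48,
  det = 4·(4·5 - (-2)²) - (0)·((0)·5 - (-2)·(2)) + (2)·((0)·(-2) - 4·(2)) = 4·(16) - (0)·(4) + (2)·(-8) = 48.
  So p(λ) = λ³ - 13λ² + 48λ - 48.
Step 2 — look for an integer root (rational root theorem: any rational root is an integer divisor of 48). Testing λ = 4:
  p(4) = 64 - 208 + 192 - 48 = 0  ✓
  Dividing out (λ - 4): p(λ) = (λ - 4)(λ² - 9λ + 12).
Step 3 — remaining eigenvalues from the quadratic λ² - 9λ + 12 = 0:
  Δ = 9² - 4·12 = 81 - 48 = 33,  λ = (9 ± √33)/2 = (9 ± 5.7446)/2 ≈ 7.3723 or 1.6277.
  Sorted: λ_1 = 7.3723,  λ_2 = 4,  λ_3 = 1.6277  (check: sum = 13 = tr ✓).

Step 4 — unit eigenvector for λ_1 ≈ 7.3723: v spans the null space of (Sigma - λ_1 I), whose rows are
  r_1 = (-3.3723, 0, 2),  r_2 = (0, -3.3723, -2),  r_3 = (2, -2, -2.3723).
  v is orthogonal to every row, so take v ∝ r_1 × r_2 = ((0)·(-2) - (2)·(-3.3723), (2)·(0) - (-3.3723)·(-2), (-3.3723)·(-3.3723) - (0)·(0)) ≈ (6.7446, -6.7446, 11.3723).
  Let u = (6.7446, -6.7446, 11.3723).
  ||u|| = √((6.7446)² + (-6.7446)² + (11.3723)²) = √(220.307) ≈ 14.8427,  v_1 = u/||u|| ≈ (0.4544, -0.4544, 0.7662) (||v_1|| = 1).

λ_1 = 7.3723,  λ_2 = 4,  λ_3 = 1.6277;  v_1 ≈ (0.4544, -0.4544, 0.7662)


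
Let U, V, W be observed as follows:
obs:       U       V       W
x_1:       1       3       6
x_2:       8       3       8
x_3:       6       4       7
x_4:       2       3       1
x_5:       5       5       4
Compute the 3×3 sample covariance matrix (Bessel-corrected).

Step 1 — column means:
  mean(U) = (1 + 8 + 6 + 2 + 5) / 5 = 22/5 = 4.4
  mean(V) = (3 + 3 + 4 + 3 + 5) / 5 = 18/5 = 3.6
  mean(W) = (6 + 8 + 7 + 1 + 4) / 5 = 26/5 = 5.2

Step 2 — sample covariance S[i,j] = (1/(n-1)) · Σ_k (x_{k,i} - mean_i) · (x_{k,j} - mean_j), with n-1 = 4.
  S[U,U] = ((-3.4)·(-3.4) + (3.6)·(3.6) + (1.6)·(1.6) + (-2.4)·(-2.4) + (0.6)·(0.6)) / 4 = 33.2/4 = 8.3
  S[U,V] = ((-3.4)·(-0.6) + (3.6)·(-0.6) + (1.6)·(0.4) + (-2.4)·(-0.6) + (0.6)·(1.4)) / 4 = 2.8/4 = 0.7
  S[U,W] = ((-3.4)·(0.8) + (3.6)·(2.8) + (1.6)·(1.8) + (-2.4)·(-4.2) + (0.6)·(-1.2)) / 4 = 19.6/4 = 4.9
  S[V,V] = ((-0.6)·(-0.6) + (-0.6)·(-0.6) + (0.4)·(0.4) + (-0.6)·(-0.6) + (1.4)·(1.4)) / 4 = 3.2/4 = 0.8
  S[V,W] = ((-0.6)·(0.8) + (-0.6)·(2.8) + (0.4)·(1.8) + (-0.6)·(-4.2) + (1.4)·(-1.2)) / 4 = -0.6/4 = -0.15
  S[W,W] = ((0.8)·(0.8) + (2.8)·(2.8) + (1.8)·(1.8) + (-4.2)·(-4.2) + (-1.2)·(-1.2)) / 4 = 30.8/4 = 7.7

S is symmetric (S[j,i] = S[i,j]). Assembling:

S = [[8.3, 0.7, 4.9],
 [0.7, 0.8, -0.15],
 [4.9, -0.15, 7.7]]


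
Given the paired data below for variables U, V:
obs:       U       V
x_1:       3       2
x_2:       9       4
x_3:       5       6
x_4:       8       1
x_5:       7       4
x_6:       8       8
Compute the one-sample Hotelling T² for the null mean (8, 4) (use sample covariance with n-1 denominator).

Step 1 — sample mean vector:
  mean(U) = (3 + 9 + 5 + 8 + 7 + 8) / 6 = 40/6 = 6.6667
  mean(V) = (2 + 4 + 6 + 1 + 4 + 8) / 6 = 25/6 = 4.1667
  x̄ = (6.6667, 4.1667),  deviation x̄ - mu_0 = (6.6667, 4.1667) - (8, 4) = (-1.3333, 0.1667).

Step 2 — sample covariance matrix, S[i,j] = (1/(n-1)) · Σ_k (x_{k,i} - mean_i) · (x_{k,j} - mean_j), divisor n-1 = 5:
  S[U,U] = ((-3.6667)·(-3.6667) + (2.3333)·(2.3333) + (-1.6667)·(-1.6667) + (1.3333)·(1.3333) + (0.3333)·(0.3333) + (1.3333)·(1.3333)) / 5 = 25.3333/5 = 5.0667
  S[U,V] = ((-3.6667)·(-2.1667) + (2.3333)·(-0.1667) + (-1.6667)·(1.8333) + (1.3333)·(-3.1667) + (0.3333)·(-0.1667) + (1.3333)·(3.8333)) / 5 = 5.3333/5 = 1.0667
  S[V,V] = ((-2.1667)·(-2.1667) + (-0.1667)·(-0.1667) + (1.8333)·(1.8333) + (-3.1667)·(-3.1667) + (-0.1667)·(-0.1667) + (3.8333)·(3.8333)) / 5 = 32.8333/5 = 6.5667
  S = [[5.0667, 1.0667],
 [1.0667, 6.5667]].

Step 3 — invert S. det(S) = 5.0667·6.5667 - (1.0667)² = 32.1333.
  S^{-1} = (1/det) · [[d, -b], [-b, a]] = [[0.2044, -0.0332],
 [-0.0332, 0.1577]].

Step 4 — quadratic form (x̄ - mu_0)^T · S^{-1} · (x̄ - mu_0):
  S^{-1} · (x̄ - mu_0) = (-0.278, 0.0705),
  (x̄ - mu_0)^T · [...] = (-1.3333)·(-0.278) + (0.1667)·(0.0705) = 0.3824.

Step 5 — scale by n: T² = 6 · 0.3824 = 2.2946.

T² ≈ 2.2946


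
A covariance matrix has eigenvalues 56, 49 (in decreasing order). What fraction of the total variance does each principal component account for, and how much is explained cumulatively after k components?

Step 1 — total variance = trace(Sigma) = Σ λ_i = 56 + 49 = 105.

Step 2 — fraction explained by component i = λ_i / Σ λ:
  PC1: 56/105 = 0.5333
  PC2: 49/105 = 0.4667

Step 3 — cumulative fraction after k components = (λ_1 + ... + λ_k) / Σ λ:
  k = 1: 56/105 = 0.5333
  k = 2: (56 + 49)/105 = 105/105 = 1

Summary (fraction, with percent):

explained: PC1 0.5333 (53.33%), PC2 0.4667 (46.67%);  cumulative: 0.5333, 1


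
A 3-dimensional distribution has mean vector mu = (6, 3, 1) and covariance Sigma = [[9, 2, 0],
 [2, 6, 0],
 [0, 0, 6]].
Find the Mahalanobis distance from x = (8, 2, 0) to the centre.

Step 1 — centre the observation: (x - mu) = (2, -1, -1).

Step 2 — invert Sigma (cofactor / det for 3×3, or solve directly):
  Sigma^{-1} = [[0.12, -0.04, 0],
 [-0.04, 0.18, 0],
 [0, 0, 0.1667]].

Step 3 — form the quadratic (x - mu)^T · Sigma^{-1} · (x - mu):
  Sigma^{-1} · (x - mu) = (0.28, -0.26, -0.1667).
  (x - mu)^T · [Sigma^{-1} · (x - mu)] = (2)·(0.28) + (-1)·(-0.26) + (-1)·(-0.1667) = 0.9867.

Step 4 — take square root: d = √(0.9867) ≈ 0.9933.

d(x, mu) = √(0.9867) ≈ 0.9933


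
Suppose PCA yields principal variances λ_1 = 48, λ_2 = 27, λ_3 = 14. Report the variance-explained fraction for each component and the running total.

Step 1 — total variance = trace(Sigma) = Σ λ_i = 48 + 27 + 14 = 89.

Step 2 — fraction explained by component i = λ_i / Σ λ:
  PC1: 48/89 = 0.5393
  PC2: 27/89 = 0.3034
  PC3: 14/89 = 0.1573

Step 3 — cumulative fraction after k components = (λ_1 + ... + λ_k) / Σ λ:
  k = 1: 48/89 = 0.5393
  k = 2: (48 + 27)/89 = 75/89 = 0.8427
  k = 3: (48 + 27 + 14)/89 = 89/89 = 1

Summary (fraction, with percent):

explained: PC1 0.5393 (53.93%), PC2 0.3034 (30.34%), PC3 0.1573 (15.73%);  cumulative: 0.5393, 0.8427, 1


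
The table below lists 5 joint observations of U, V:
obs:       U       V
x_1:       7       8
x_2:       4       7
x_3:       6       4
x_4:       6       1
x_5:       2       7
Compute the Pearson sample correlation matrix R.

Step 1 — column means:
  mean(U) = (7 + 4 + 6 + 6 + 2) / 5 = 25/5 = 5
  mean(V) = (8 + 7 + 4 + 1 + 7) / 5 = 27/5 = 5.4

Step 2 — sample variances and covariances s[i,j] = (1/(n-1)) · Σ_k (x_{k,i} - mean_i) · (x_{k,j} - mean_j), with n-1 = 4:
  s[U,U] = ((2)·(2) + (-1)·(-1) + (1)·(1) + (1)·(1) + (-3)·(-3)) / 4 = 16/4 = 4
  s[U,V] = ((2)·(2.6) + (-1)·(1.6) + (1)·(-1.4) + (1)·(-4.4) + (-3)·(1.6)) / 4 = -7/4 = -1.75
  s[V,V] = ((2.6)·(2.6) + (1.6)·(1.6) + (-1.4)·(-1.4) + (-4.4)·(-4.4) + (1.6)·(1.6)) / 4 = 33.2/4 = 8.3
  Sample standard deviations s_i = √(s[i,i]):
  s(U) = √(4) = 2
  s(V) = √(8.3) = 2.881

Step 3 — r_{ij} = s_{ij} / (s_i · s_j):
  r[U,U] = 1 (diagonal).
  r[U,V] = -1.75 / (2 · 2.881) = -1.75 / 5.7619 = -0.3037
  r[V,V] = 1 (diagonal).

R is symmetric with unit diagonal. Assembling:

R = [[1, -0.3037],
 [-0.3037, 1]]


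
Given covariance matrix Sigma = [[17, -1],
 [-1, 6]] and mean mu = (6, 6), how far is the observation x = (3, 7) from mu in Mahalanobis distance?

Step 1 — centre the observation: (x - mu) = (-3, 1).

Step 2 — invert Sigma. det(Sigma) = 17·6 - (-1)² = 101.
  Sigma^{-1} = (1/det) · [[d, -b], [-b, a]] = [[0.0594, 0.0099],
 [0.0099, 0.1683]].

Step 3 — form the quadratic (x - mu)^T · Sigma^{-1} · (x - mu):
  Sigma^{-1} · (x - mu) = (-0.1683, 0.1386).
  (x - mu)^T · [Sigma^{-1} · (x - mu)] = (-3)·(-0.1683) + (1)·(0.1386) = 0.6436.

Step 4 — take square root: d = √(0.6436) ≈ 0.8022.

d(x, mu) = √(0.6436) ≈ 0.8022


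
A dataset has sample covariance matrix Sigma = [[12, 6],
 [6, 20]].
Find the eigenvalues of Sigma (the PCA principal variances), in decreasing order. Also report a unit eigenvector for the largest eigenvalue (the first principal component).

Step 1 — characteristic polynomial of 2×2 Sigma:
  det(Sigma - λI) = λ² - trace · λ + det = 0.
  trace = 12 + 20 = 32, det = 12·20 - (6)² = 204.
Step 2 — discriminant:
  Δ = trace² - 4·det = 1024 - 816 = 208.
Step 3 — eigenvalues:
  λ = (trace ± √Δ)/2 = (32 ± 14.4222)/2,
  λ_1 = 23.2111,  λ_2 = 8.7889.

Step 4 — unit eigenvector for λ_1: solve (Sigma - λ_1 I)v = 0. First row:
  (12 - 23.2111)·v_x + (6)·v_y = 0, i.e. (-11.2111)·v_x + (6)·v_y = 0,
  so v ∝ (b, λ_1 - a) = (6, 11.2111) = u.
  ||u|| = √((6)² + (11.2111)²) = √(161.6888) ≈ 12.7157,
  v_1 = u/||u|| ≈ (0.4719, 0.8817) (||v_1|| = 1).

λ_1 = 23.2111,  λ_2 = 8.7889;  v_1 ≈ (0.4719, 0.8817)


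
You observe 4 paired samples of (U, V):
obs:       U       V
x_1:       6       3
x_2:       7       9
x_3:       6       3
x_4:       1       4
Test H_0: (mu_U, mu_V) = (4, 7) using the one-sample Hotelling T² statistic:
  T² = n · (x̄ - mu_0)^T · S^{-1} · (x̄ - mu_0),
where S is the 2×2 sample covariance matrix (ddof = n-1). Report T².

Step 1 — sample mean vector:
  mean(U) = (6 + 7 + 6 + 1) / 4 = 20/4 = 5
  mean(V) = (3 + 9 + 3 + 4) / 4 = 19/4 = 4.75
  x̄ = (5, 4.75),  deviation x̄ - mu_0 = (5, 4.75) - (4, 7) = (1, -2.25).

Step 2 — sample covariance matrix, S[i,j] = (1/(n-1)) · Σ_k (x_{k,i} - mean_i) · (x_{k,j} - mean_j), divisor n-1 = 3:
  S[U,U] = ((1)·(1) + (2)·(2) + (1)·(1) + (-4)·(-4)) / 3 = 22/3 = 7.3333
  S[U,V] = ((1)·(-1.75) + (2)·(4.25) + (1)·(-1.75) + (-4)·(-0.75)) / 3 = 8/3 = 2.6667
  S[V,V] = ((-1.75)·(-1.75) + (4.25)·(4.25) + (-1.75)·(-1.75) + (-0.75)·(-0.75)) / 3 = 24.75/3 = 8.25
  S = [[7.3333, 2.6667],
 [2.6667, 8.25]].

Step 3 — invert S. det(S) = 7.3333·8.25 - (2.6667)² = 53.3889.
  S^{-1} = (1/det) · [[d, -b], [-b, a]] = [[0.1545, -0.0499],
 [-0.0499, 0.1374]].

Step 4 — quadratic form (x̄ - mu_0)^T · S^{-1} · (x̄ - mu_0):
  S^{-1} · (x̄ - mu_0) = (0.2669, -0.359),
  (x̄ - mu_0)^T · [...] = (1)·(0.2669) + (-2.25)·(-0.359) = 1.0747.

Step 5 — scale by n: T² = 4 · 1.0747 = 4.2986.

T² ≈ 4.2986


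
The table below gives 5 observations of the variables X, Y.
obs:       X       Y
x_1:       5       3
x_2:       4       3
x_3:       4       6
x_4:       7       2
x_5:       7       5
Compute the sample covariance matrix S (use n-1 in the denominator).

Step 1 — column means:
  mean(X) = (5 + 4 + 4 + 7 + 7) / 5 = 27/5 = 5.4
  mean(Y) = (3 + 3 + 6 + 2 + 5) / 5 = 19/5 = 3.8

Step 2 — sample covariance S[i,j] = (1/(n-1)) · Σ_k (x_{k,i} - mean_i) · (x_{k,j} - mean_j), with n-1 = 4.
  S[X,X] = ((-0.4)·(-0.4) + (-1.4)·(-1.4) + (-1.4)·(-1.4) + (1.6)·(1.6) + (1.6)·(1.6)) / 4 = 9.2/4 = 2.3
  S[X,Y] = ((-0.4)·(-0.8) + (-1.4)·(-0.8) + (-1.4)·(2.2) + (1.6)·(-1.8) + (1.6)·(1.2)) / 4 = -2.6/4 = -0.65
  S[Y,Y] = ((-0.8)·(-0.8) + (-0.8)·(-0.8) + (2.2)·(2.2) + (-1.8)·(-1.8) + (1.2)·(1.2)) / 4 = 10.8/4 = 2.7

S is symmetric (S[j,i] = S[i,j]). Assembling:

S = [[2.3, -0.65],
 [-0.65, 2.7]]


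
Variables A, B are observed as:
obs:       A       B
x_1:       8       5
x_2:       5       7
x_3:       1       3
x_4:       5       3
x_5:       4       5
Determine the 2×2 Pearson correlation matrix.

Step 1 — column means:
  mean(A) = (8 + 5 + 1 + 5 + 4) / 5 = 23/5 = 4.6
  mean(B) = (5 + 7 + 3 + 3 + 5) / 5 = 23/5 = 4.6

Step 2 — sample variances and covariances s[i,j] = (1/(n-1)) · Σ_k (x_{k,i} - mean_i) · (x_{k,j} - mean_j), with n-1 = 4:
  s[A,A] = ((3.4)·(3.4) + (0.4)·(0.4) + (-3.6)·(-3.6) + (0.4)·(0.4) + (-0.6)·(-0.6)) / 4 = 25.2/4 = 6.3
  s[A,B] = ((3.4)·(0.4) + (0.4)·(2.4) + (-3.6)·(-1.6) + (0.4)·(-1.6) + (-0.6)·(0.4)) / 4 = 7.2/4 = 1.8
  s[B,B] = ((0.4)·(0.4) + (2.4)·(2.4) + (-1.6)·(-1.6) + (-1.6)·(-1.6) + (0.4)·(0.4)) / 4 = 11.2/4 = 2.8
  Sample standard deviations s_i = √(s[i,i]):
  s(A) = √(6.3) = 2.51
  s(B) = √(2.8) = 1.6733

Step 3 — r_{ij} = s_{ij} / (s_i · s_j):
  r[A,A] = 1 (diagonal).
  r[A,B] = 1.8 / (2.51 · 1.6733) = 1.8 / 4.2 = 0.4286
  r[B,B] = 1 (diagonal).

R is symmetric with unit diagonal. Assembling:

R = [[1, 0.4286],
 [0.4286, 1]]


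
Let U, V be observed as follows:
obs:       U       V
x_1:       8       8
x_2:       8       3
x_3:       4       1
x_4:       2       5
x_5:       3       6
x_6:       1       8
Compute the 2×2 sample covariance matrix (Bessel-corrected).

Step 1 — column means:
  mean(U) = (8 + 8 + 4 + 2 + 3 + 1) / 6 = 26/6 = 4.3333
  mean(V) = (8 + 3 + 1 + 5 + 6 + 8) / 6 = 31/6 = 5.1667

Step 2 — sample covariance S[i,j] = (1/(n-1)) · Σ_k (x_{k,i} - mean_i) · (x_{k,j} - mean_j), with n-1 = 5.
  S[U,U] = ((3.6667)·(3.6667) + (3.6667)·(3.6667) + (-0.3333)·(-0.3333) + (-2.3333)·(-2.3333) + (-1.3333)·(-1.3333) + (-3.3333)·(-3.3333)) / 5 = 45.3333/5 = 9.0667
  S[U,V] = ((3.6667)·(2.8333) + (3.6667)·(-2.1667) + (-0.3333)·(-4.1667) + (-2.3333)·(-0.1667) + (-1.3333)·(0.8333) + (-3.3333)·(2.8333)) / 5 = -6.3333/5 = -1.2667
  S[V,V] = ((2.8333)·(2.8333) + (-2.1667)·(-2.1667) + (-4.1667)·(-4.1667) + (-0.1667)·(-0.1667) + (0.8333)·(0.8333) + (2.8333)·(2.8333)) / 5 = 38.8333/5 = 7.7667

S is symmetric (S[j,i] = S[i,j]). Assembling:

S = [[9.0667, -1.2667],
 [-1.2667, 7.7667]]
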